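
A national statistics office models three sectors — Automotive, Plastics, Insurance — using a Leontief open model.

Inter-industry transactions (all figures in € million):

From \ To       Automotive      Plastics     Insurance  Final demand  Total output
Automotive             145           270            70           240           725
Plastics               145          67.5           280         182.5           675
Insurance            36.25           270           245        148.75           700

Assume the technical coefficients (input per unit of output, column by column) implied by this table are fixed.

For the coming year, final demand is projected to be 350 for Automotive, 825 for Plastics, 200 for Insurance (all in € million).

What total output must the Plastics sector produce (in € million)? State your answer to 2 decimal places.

Technical coefficients a_ij = z_ij / X_j:
  a_11 = 145/725 = 0.20, a_21 = 145/725 = 0.20, a_31 = 36.25/725 = 0.05
  a_12 = 270/675 = 0.40, a_22 = 67.5/675 = 0.10, a_32 = 270/675 = 0.40
  a_13 = 70/700 = 0.10, a_23 = 280/700 = 0.40, a_33 = 245/700 = 0.35
I − A =
  [   0.80    -0.40    -0.10]
  [  -0.20     0.90    -0.40]
  [  -0.05    -0.40     0.65]
Cofactors of I−A, C_ij = (−1)^(i+j)·(minor ij) (rows/columns in the sector order above):
  C_11 = (0.90)(0.65) − (-0.40)(-0.40) = 0.4250
  C_12 = −[(-0.20)(0.65) − (-0.40)(-0.05)] = 0.1500
  C_13 = (-0.20)(-0.40) − (0.90)(-0.05) = 0.1250
  C_21 = −[(-0.40)(0.65) − (-0.10)(-0.40)] = 0.3000
  C_22 = (0.80)(0.65) − (-0.10)(-0.05) = 0.5150
  C_23 = −[(0.80)(-0.40) − (-0.40)(-0.05)] = 0.3400
  C_31 = (-0.40)(-0.40) − (-0.10)(0.90) = 0.2500
  C_32 = −[(0.80)(-0.40) − (-0.10)(-0.20)] = 0.3400
  C_33 = (0.80)(0.90) − (-0.40)(-0.20) = 0.6400
det(I−A) = Σ_j (I−A)_1j·C_1j = (0.80)(0.4250) + (-0.40)(0.1500) + (-0.10)(0.1250) = 0.2675
adj(I−A) = Cᵀ =
  [ 0.4250   0.3000   0.2500]
  [ 0.1500   0.5150   0.3400]
  [ 0.1250   0.3400   0.6400]
(I − A)⁻¹ = adj(I−A) / det(I−A) ≈
  [   1.5888     1.1215     0.9346]
  [   0.5607     1.9252     1.2710]
  [   0.4673     1.2710     2.3925]
x = (I − A)⁻¹ d = adj(I−A)·d / det(I−A), with det(I−A) = 0.2675:
  x_1 = (0.4250·350 + 0.3000·825 + 0.2500·200) / 0.2675 = 446.25 / 0.2675 ≈ 1668.22
  x_2 = (0.1500·350 + 0.5150·825 + 0.3400·200) / 0.2675 = 545.375 / 0.2675 ≈ 2038.79
  x_3 = (0.1250·350 + 0.3400·825 + 0.6400·200) / 0.2675 = 452.25 / 0.2675 ≈ 1690.65

x_2 = 2038.79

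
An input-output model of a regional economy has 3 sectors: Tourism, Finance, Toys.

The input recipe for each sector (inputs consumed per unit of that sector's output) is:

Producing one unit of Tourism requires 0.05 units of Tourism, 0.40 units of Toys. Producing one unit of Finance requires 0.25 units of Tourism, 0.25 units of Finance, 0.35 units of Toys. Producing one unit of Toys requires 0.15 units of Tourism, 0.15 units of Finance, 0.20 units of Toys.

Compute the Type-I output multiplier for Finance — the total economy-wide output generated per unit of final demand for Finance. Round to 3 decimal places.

I − A =
  [   0.95    -0.25    -0.15]
  [   0.00     0.75    -0.15]
  [  -0.40    -0.35     0.80]
Cofactors of I−A, C_ij = (−1)^(i+j)·(minor ij) (rows/columns in the sector order above):
  C_11 = (0.75)(0.80) − (-0.15)(-0.35) = 0.5475
  C_12 = −[(0.00)(0.80) − (-0.15)(-0.40)] = 0.0600
  C_13 = (0.00)(-0.35) − (0.75)(-0.40) = 0.3000
  C_21 = −[(-0.25)(0.80) − (-0.15)(-0.35)] = 0.2525
  C_22 = (0.95)(0.80) − (-0.15)(-0.40) = 0.7000
  C_23 = −[(0.95)(-0.35) − (-0.25)(-0.40)] = 0.4325
  C_31 = (-0.25)(-0.15) − (-0.15)(0.75) = 0.1500
  C_32 = −[(0.95)(-0.15) − (-0.15)(0.00)] = 0.1425
  C_33 = (0.95)(0.75) − (-0.25)(0.00) = 0.7125
det(I−A) = Σ_j (I−A)_1j·C_1j = (0.95)(0.5475) + (-0.25)(0.0600) + (-0.15)(0.3000) = 0.460125
adj(I−A) = Cᵀ =
  [ 0.5475   0.2525   0.1500]
  [ 0.0600   0.7000   0.1425]
  [ 0.3000   0.4325   0.7125]
(I − A)⁻¹ = adj(I−A) / det(I−A) ≈
  [   1.1899     0.5488     0.3260]
  [   0.1304     1.5213     0.3097]
  [   0.6520     0.9400     1.5485]
The output multiplier for sector j is the column-j sum of the Leontief inverse (I − A)⁻¹ = adj(I−A) / det(I−A).
Column 2 of adj(I−A): (0.2525, 0.7000, 0.4325); det(I−A) = 0.460125.
m_2 = (0.2525 + 0.7000 + 0.4325) / 0.460125 = 1.385 / 0.460125 ≈ 3.010.

m_2 = 3.010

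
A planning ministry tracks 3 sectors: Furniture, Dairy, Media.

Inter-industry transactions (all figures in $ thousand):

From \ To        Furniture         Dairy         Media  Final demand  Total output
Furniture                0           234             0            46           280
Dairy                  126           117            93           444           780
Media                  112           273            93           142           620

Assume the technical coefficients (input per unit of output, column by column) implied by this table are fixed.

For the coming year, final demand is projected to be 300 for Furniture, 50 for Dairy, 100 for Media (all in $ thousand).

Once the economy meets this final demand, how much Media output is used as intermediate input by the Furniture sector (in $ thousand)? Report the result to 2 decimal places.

Technical coefficients a_ij = z_ij / X_j:
  a_FF = 0/280 = 0.00, a_DF = 126/280 = 0.45, a_MF = 112/280 = 0.40
  a_FD = 234/780 = 0.30, a_DD = 117/780 = 0.15, a_MD = 273/780 = 0.35
  a_FM = 0/620 = 0.00, a_DM = 93/620 = 0.15, a_MM = 93/620 = 0.15
I − A =
  [   1.00    -0.30     0.00]
  [  -0.45     0.85    -0.15]
  [  -0.40    -0.35     0.85]
Cofactors of I−A, C_ij = (−1)^(i+j)·(minor ij) (rows/columns in the sector order above):
  C_11 = (0.85)(0.85) − (-0.15)(-0.35) = 0.6700
  C_12 = −[(-0.45)(0.85) − (-0.15)(-0.40)] = 0.4425
  C_13 = (-0.45)(-0.35) − (0.85)(-0.40) = 0.4975
  C_21 = −[(-0.30)(0.85) − (0.00)(-0.35)] = 0.2550
  C_22 = (1.00)(0.85) − (0.00)(-0.40) = 0.8500
  C_23 = −[(1.00)(-0.35) − (-0.30)(-0.40)] = 0.4700
  C_31 = (-0.30)(-0.15) − (0.00)(0.85) = 0.0450
  C_32 = −[(1.00)(-0.15) − (0.00)(-0.45)] = 0.1500
  C_33 = (1.00)(0.85) − (-0.30)(-0.45) = 0.7150
det(I−A) = Σ_j (I−A)_1j·C_1j = (1.00)(0.6700) + (-0.30)(0.4425) + (0.00)(0.4975) = 0.53725
adj(I−A) = Cᵀ =
  [ 0.6700   0.2550   0.0450]
  [ 0.4425   0.8500   0.1500]
  [ 0.4975   0.4700   0.7150]
(I − A)⁻¹ = adj(I−A) / det(I−A) ≈
  [   1.2471     0.4746     0.0838]
  [   0.8236     1.5821     0.2792]
  [   0.9260     0.8748     1.3309]
First solve x = (I − A)⁻¹ d = adj(I−A)·d / det(I−A); in particular x_F = (0.6700·300 + 0.2550·50 + 0.0450·100) / 0.53725 = 218.25 / 0.53725 ≈ 406.2355.
Intermediate flow from M to F: z_MF = a_MF · x_F = 0.40 × 218.25 / 0.53725 = 87.30 / 0.53725 ≈ 162.49.

z_MF = 162.49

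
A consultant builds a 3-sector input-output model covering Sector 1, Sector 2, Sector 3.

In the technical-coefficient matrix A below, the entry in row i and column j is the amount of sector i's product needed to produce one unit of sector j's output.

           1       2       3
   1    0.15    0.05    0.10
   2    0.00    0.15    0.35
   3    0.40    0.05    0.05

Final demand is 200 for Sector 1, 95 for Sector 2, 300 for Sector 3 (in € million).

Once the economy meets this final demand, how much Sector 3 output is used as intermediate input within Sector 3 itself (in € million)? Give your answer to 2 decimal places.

z_33 = 23.05

I − A =
  [   0.85    -0.05    -0.10]
  [   0.00     0.85    -0.35]
  [  -0.40    -0.05     0.95]
Cofactors of I−A, C_ij = (−1)^(i+j)·(minor ij) (rows/columns in the sector order above):
  C_11 = (0.85)(0.95) − (-0.35)(-0.05) = 0.7900
  C_12 = −[(0.00)(0.95) − (-0.35)(-0.40)] = 0.1400
  C_13 = (0.00)(-0.05) − (0.85)(-0.40) = 0.3400
  C_21 = −[(-0.05)(0.95) − (-0.10)(-0.05)] = 0.0525
  C_22 = (0.85)(0.95) − (-0.10)(-0.40) = 0.7675
  C_23 = −[(0.85)(-0.05) − (-0.05)(-0.40)] = 0.0625
  C_31 = (-0.05)(-0.35) − (-0.10)(0.85) = 0.1025
  C_32 = −[(0.85)(-0.35) − (-0.10)(0.00)] = 0.2975
  C_33 = (0.85)(0.85) − (-0.05)(0.00) = 0.7225
det(I−A) = Σ_j (I−A)_1j·C_1j = (0.85)(0.7900) + (-0.05)(0.1400) + (-0.10)(0.3400) = 0.6305
adj(I−A) = Cᵀ =
  [ 0.7900   0.0525   0.1025]
  [ 0.1400   0.7675   0.2975]
  [ 0.3400   0.0625   0.7225]
(I − A)⁻¹ = adj(I−A) / det(I−A) ≈
  [   1.2530     0.0833     0.1626]
  [   0.2220     1.2173     0.4718]
  [   0.5393     0.0991     1.1459]
First solve x = (I − A)⁻¹ d = adj(I−A)·d / det(I−A); in particular x_3 = (0.3400·200 + 0.0625·95 + 0.7225·300) / 0.6305 = 290.6875 / 0.6305 ≈ 461.0428.
Intermediate flow from 3 to 3: z_33 = a_33 · x_3 = 0.05 × 290.6875 / 0.6305 = 14.534375 / 0.6305 ≈ 23.05.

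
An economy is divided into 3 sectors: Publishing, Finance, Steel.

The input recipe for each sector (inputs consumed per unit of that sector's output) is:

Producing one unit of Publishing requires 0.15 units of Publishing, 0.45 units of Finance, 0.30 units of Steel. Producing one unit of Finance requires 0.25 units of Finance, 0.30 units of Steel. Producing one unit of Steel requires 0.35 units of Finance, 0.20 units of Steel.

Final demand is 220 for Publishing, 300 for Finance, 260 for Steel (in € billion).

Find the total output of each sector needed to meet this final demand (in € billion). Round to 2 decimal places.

I − A =
  [   0.85     0.00     0.00]
  [  -0.45     0.75    -0.35]
  [  -0.30    -0.30     0.80]
Cofactors of I−A, C_ij = (−1)^(i+j)·(minor ij) (rows/columns in the sector order above):
  C_11 = (0.75)(0.80) − (-0.35)(-0.30) = 0.4950
  C_12 = −[(-0.45)(0.80) − (-0.35)(-0.30)] = 0.4650
  C_13 = (-0.45)(-0.30) − (0.75)(-0.30) = 0.3600
  C_21 = −[(0.00)(0.80) − (0.00)(-0.30)] = 0.0000
  C_22 = (0.85)(0.80) − (0.00)(-0.30) = 0.6800
  C_23 = −[(0.85)(-0.30) − (0.00)(-0.30)] = 0.2550
  C_31 = (0.00)(-0.35) − (0.00)(0.75) = 0.0000
  C_32 = −[(0.85)(-0.35) − (0.00)(-0.45)] = 0.2975
  C_33 = (0.85)(0.75) − (0.00)(-0.45) = 0.6375
det(I−A) = Σ_j (I−A)_1j·C_1j = (0.85)(0.4950) + (0.00)(0.4650) + (0.00)(0.3600) = 0.42075
adj(I−A) = Cᵀ =
  [ 0.4950   0.0000   0.0000]
  [ 0.4650   0.6800   0.2975]
  [ 0.3600   0.2550   0.6375]
(I − A)⁻¹ = adj(I−A) / det(I−A) ≈
  [   1.1765     0.0000     0.0000]
  [   1.1052     1.6162     0.7071]
  [   0.8556     0.6061     1.5152]
x = (I − A)⁻¹ d = adj(I−A)·d / det(I−A), with det(I−A) = 0.42075:
  x_1 = (0.4950·220 + 0.0000·300 + 0.0000·260) / 0.42075 = 108.90 / 0.42075 ≈ 258.82
  x_2 = (0.4650·220 + 0.6800·300 + 0.2975·260) / 0.42075 = 383.65 / 0.42075 ≈ 911.82
  x_3 = (0.3600·220 + 0.2550·300 + 0.6375·260) / 0.42075 = 321.45 / 0.42075 ≈ 763.99

x_1 = 258.82, x_2 = 911.82, x_3 = 763.99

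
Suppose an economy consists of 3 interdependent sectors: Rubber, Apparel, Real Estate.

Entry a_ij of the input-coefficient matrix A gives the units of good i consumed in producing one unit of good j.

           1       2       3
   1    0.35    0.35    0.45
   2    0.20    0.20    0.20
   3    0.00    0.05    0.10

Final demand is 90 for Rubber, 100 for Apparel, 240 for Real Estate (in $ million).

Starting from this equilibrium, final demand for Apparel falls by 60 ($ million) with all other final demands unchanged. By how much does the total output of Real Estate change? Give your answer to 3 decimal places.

Δx_3 = -4.949

I − A =
  [   0.65    -0.35    -0.45]
  [  -0.20     0.80    -0.20]
  [   0.00    -0.05     0.90]
Cofactors of I−A, C_ij = (−1)^(i+j)·(minor ij) (rows/columns in the sector order above):
  C_11 = (0.80)(0.90) − (-0.20)(-0.05) = 0.7100
  C_12 = −[(-0.20)(0.90) − (-0.20)(0.00)] = 0.1800
  C_13 = (-0.20)(-0.05) − (0.80)(0.00) = 0.0100
  C_21 = −[(-0.35)(0.90) − (-0.45)(-0.05)] = 0.3375
  C_22 = (0.65)(0.90) − (-0.45)(0.00) = 0.5850
  C_23 = −[(0.65)(-0.05) − (-0.35)(0.00)] = 0.0325
  C_31 = (-0.35)(-0.20) − (-0.45)(0.80) = 0.4300
  C_32 = −[(0.65)(-0.20) − (-0.45)(-0.20)] = 0.2200
  C_33 = (0.65)(0.80) − (-0.35)(-0.20) = 0.4500
det(I−A) = Σ_j (I−A)_1j·C_1j = (0.65)(0.7100) + (-0.35)(0.1800) + (-0.45)(0.0100) = 0.3940
adj(I−A) = Cᵀ =
  [ 0.7100   0.3375   0.4300]
  [ 0.1800   0.5850   0.2200]
  [ 0.0100   0.0325   0.4500]
(I − A)⁻¹ = adj(I−A) / det(I−A) ≈
  [   1.8020     0.8566     1.0914]
  [   0.4569     1.4848     0.5584]
  [   0.0254     0.0825     1.1421]
Δx = (I − A)⁻¹ Δd with Δd having -60 in the Apparel component and 0 elsewhere.
So Δx_3 = L_32 · (-60), where L_32 = adj(I−A)_32 / det(I−A) = 0.0325 / 0.3940.
Δx_3 = 0.0325 × (-60) / 0.3940 = -1.95 / 0.3940 ≈ -4.949.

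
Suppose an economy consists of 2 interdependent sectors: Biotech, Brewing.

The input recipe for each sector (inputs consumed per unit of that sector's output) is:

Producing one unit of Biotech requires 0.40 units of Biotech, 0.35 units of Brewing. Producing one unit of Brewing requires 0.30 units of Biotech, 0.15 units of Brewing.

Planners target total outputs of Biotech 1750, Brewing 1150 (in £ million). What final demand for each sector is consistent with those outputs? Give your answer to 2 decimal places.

d_1 = 705.00, d_2 = 365.00

I − A =
  [   0.60    -0.30]
  [  -0.35     0.85]
d = (I − A) x:
  d_1 = (+0.60)·1750 + (-0.30)·1150 = 705.00
  d_2 = (-0.35)·1750 + (+0.85)·1150 = 365.00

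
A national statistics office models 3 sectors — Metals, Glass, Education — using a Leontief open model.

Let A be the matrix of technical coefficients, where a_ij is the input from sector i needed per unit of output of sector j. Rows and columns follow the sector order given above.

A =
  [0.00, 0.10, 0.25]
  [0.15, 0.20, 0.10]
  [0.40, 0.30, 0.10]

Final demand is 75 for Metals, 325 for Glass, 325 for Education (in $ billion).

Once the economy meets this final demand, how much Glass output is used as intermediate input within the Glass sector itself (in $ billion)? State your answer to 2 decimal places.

z_GG = 109.35

I − A =
  [   1.00    -0.10    -0.25]
  [  -0.15     0.80    -0.10]
  [  -0.40    -0.30     0.90]
Cofactors of I−A, C_ij = (−1)^(i+j)·(minor ij) (rows/columns in the sector order above):
  C_11 = (0.80)(0.90) − (-0.10)(-0.30) = 0.6900
  C_12 = −[(-0.15)(0.90) − (-0.10)(-0.40)] = 0.1750
  C_13 = (-0.15)(-0.30) − (0.80)(-0.40) = 0.3650
  C_21 = −[(-0.10)(0.90) − (-0.25)(-0.30)] = 0.1650
  C_22 = (1.00)(0.90) − (-0.25)(-0.40) = 0.8000
  C_23 = −[(1.00)(-0.30) − (-0.10)(-0.40)] = 0.3400
  C_31 = (-0.10)(-0.10) − (-0.25)(0.80) = 0.2100
  C_32 = −[(1.00)(-0.10) − (-0.25)(-0.15)] = 0.1375
  C_33 = (1.00)(0.80) − (-0.10)(-0.15) = 0.7850
det(I−A) = Σ_j (I−A)_1j·C_1j = (1.00)(0.6900) + (-0.10)(0.1750) + (-0.25)(0.3650) = 0.58125
adj(I−A) = Cᵀ =
  [ 0.6900   0.1650   0.2100]
  [ 0.1750   0.8000   0.1375]
  [ 0.3650   0.3400   0.7850]
(I − A)⁻¹ = adj(I−A) / det(I−A) ≈
  [   1.1871     0.2839     0.3613]
  [   0.3011     1.3763     0.2366]
  [   0.6280     0.5849     1.3505]
First solve x = (I − A)⁻¹ d = adj(I−A)·d / det(I−A); in particular x_G = (0.1750·75 + 0.8000·325 + 0.1375·325) / 0.58125 = 317.8125 / 0.58125 ≈ 546.7742.
Intermediate flow from G to G: z_GG = a_GG · x_G = 0.20 × 317.8125 / 0.58125 = 63.5625 / 0.58125 ≈ 109.35.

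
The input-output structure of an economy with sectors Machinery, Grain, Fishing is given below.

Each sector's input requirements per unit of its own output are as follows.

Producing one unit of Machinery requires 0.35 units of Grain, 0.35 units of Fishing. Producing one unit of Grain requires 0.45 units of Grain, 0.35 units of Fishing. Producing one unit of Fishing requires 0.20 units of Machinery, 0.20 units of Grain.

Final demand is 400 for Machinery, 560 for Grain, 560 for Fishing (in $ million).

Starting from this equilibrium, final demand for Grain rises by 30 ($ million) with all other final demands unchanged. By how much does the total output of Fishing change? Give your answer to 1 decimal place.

Δx_3 = 25.2

I − A =
  [   1.00     0.00    -0.20]
  [  -0.35     0.55    -0.20]
  [  -0.35    -0.35     1.00]
Cofactors of I−A, C_ij = (−1)^(i+j)·(minor ij) (rows/columns in the sector order above):
  C_11 = (0.55)(1.00) − (-0.20)(-0.35) = 0.4800
  C_12 = −[(-0.35)(1.00) − (-0.20)(-0.35)] = 0.4200
  C_13 = (-0.35)(-0.35) − (0.55)(-0.35) = 0.3150
  C_21 = −[(0.00)(1.00) − (-0.20)(-0.35)] = 0.0700
  C_22 = (1.00)(1.00) − (-0.20)(-0.35) = 0.9300
  C_23 = −[(1.00)(-0.35) − (0.00)(-0.35)] = 0.3500
  C_31 = (0.00)(-0.20) − (-0.20)(0.55) = 0.1100
  C_32 = −[(1.00)(-0.20) − (-0.20)(-0.35)] = 0.2700
  C_33 = (1.00)(0.55) − (0.00)(-0.35) = 0.5500
det(I−A) = Σ_j (I−A)_1j·C_1j = (1.00)(0.4800) + (0.00)(0.4200) + (-0.20)(0.3150) = 0.4170
adj(I−A) = Cᵀ =
  [ 0.4800   0.0700   0.1100]
  [ 0.4200   0.9300   0.2700]
  [ 0.3150   0.3500   0.5500]
(I − A)⁻¹ = adj(I−A) / det(I−A) ≈
  [   1.1511     0.1679     0.2638]
  [   1.0072     2.2302     0.6475]
  [   0.7554     0.8393     1.3189]
Δx = (I − A)⁻¹ Δd with Δd having +30 in the Grain component and 0 elsewhere.
So Δx_3 = L_32 · (+30), where L_32 = adj(I−A)_32 / det(I−A) = 0.3500 / 0.4170.
Δx_3 = 0.3500 × (+30) / 0.4170 = 10.50 / 0.4170 ≈ 25.2.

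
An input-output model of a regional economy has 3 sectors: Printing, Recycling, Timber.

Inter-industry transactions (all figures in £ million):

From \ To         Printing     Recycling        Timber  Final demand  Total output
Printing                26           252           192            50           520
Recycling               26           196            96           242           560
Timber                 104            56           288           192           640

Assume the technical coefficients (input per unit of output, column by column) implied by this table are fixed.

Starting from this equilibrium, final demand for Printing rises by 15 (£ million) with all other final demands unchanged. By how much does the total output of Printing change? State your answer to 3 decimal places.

Δx_1 = 19.836

Technical coefficients a_ij = z_ij / X_j:
  a_11 = 26/520 = 0.05, a_21 = 26/520 = 0.05, a_31 = 104/520 = 0.20
  a_12 = 252/560 = 0.45, a_22 = 196/560 = 0.35, a_32 = 56/560 = 0.10
  a_13 = 192/640 = 0.30, a_23 = 96/640 = 0.15, a_33 = 288/640 = 0.45
I − A =
  [   0.95    -0.45    -0.30]
  [  -0.05     0.65    -0.15]
  [  -0.20    -0.10     0.55]
Cofactors of I−A, C_ij = (−1)^(i+j)·(minor ij) (rows/columns in the sector order above):
  C_11 = (0.65)(0.55) − (-0.15)(-0.10) = 0.3425
  C_12 = −[(-0.05)(0.55) − (-0.15)(-0.20)] = 0.0575
  C_13 = (-0.05)(-0.10) − (0.65)(-0.20) = 0.1350
  C_21 = −[(-0.45)(0.55) − (-0.30)(-0.10)] = 0.2775
  C_22 = (0.95)(0.55) − (-0.30)(-0.20) = 0.4625
  C_23 = −[(0.95)(-0.10) − (-0.45)(-0.20)] = 0.1850
  C_31 = (-0.45)(-0.15) − (-0.30)(0.65) = 0.2625
  C_32 = −[(0.95)(-0.15) − (-0.30)(-0.05)] = 0.1575
  C_33 = (0.95)(0.65) − (-0.45)(-0.05) = 0.5950
det(I−A) = Σ_j (I−A)_1j·C_1j = (0.95)(0.3425) + (-0.45)(0.0575) + (-0.30)(0.1350) = 0.2590
adj(I−A) = Cᵀ =
  [ 0.3425   0.2775   0.2625]
  [ 0.0575   0.4625   0.1575]
  [ 0.1350   0.1850   0.5950]
(I − A)⁻¹ = adj(I−A) / det(I−A) ≈
  [   1.3224     1.0714     1.0135]
  [   0.2220     1.7857     0.6081]
  [   0.5212     0.7143     2.2973]
Δx = (I − A)⁻¹ Δd with Δd having +15 in the Printing component and 0 elsewhere.
So Δx_1 = L_11 · (+15), where L_11 = adj(I−A)_11 / det(I−A) = 0.3425 / 0.2590.
Δx_1 = 0.3425 × (+15) / 0.2590 = 5.1375 / 0.2590 ≈ 19.836.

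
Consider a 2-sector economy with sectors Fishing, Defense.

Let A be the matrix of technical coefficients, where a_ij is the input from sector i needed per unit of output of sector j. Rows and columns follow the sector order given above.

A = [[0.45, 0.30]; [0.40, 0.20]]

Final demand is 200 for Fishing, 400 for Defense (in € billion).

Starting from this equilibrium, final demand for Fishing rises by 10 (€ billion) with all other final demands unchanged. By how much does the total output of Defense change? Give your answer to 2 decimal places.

Δx_2 = 12.50

I − A =
  [   0.55    -0.30]
  [  -0.40     0.80]
det(I−A) = (0.55)(0.80) − (-0.30)(-0.40) = 0.3200
adj(I−A) = [[0.80, 0.30], [0.40, 0.55]]
(I − A)⁻¹ = adj(I−A) / det(I−A) ≈
  [   2.5000     0.9375]
  [   1.2500     1.7188]
Δx = (I − A)⁻¹ Δd with Δd having +10 in the Fishing component and 0 elsewhere.
So Δx_2 = L_21 · (+10), where L_21 = adj(I−A)_21 / det(I−A) = 0.40 / 0.3200.
Δx_2 = 0.40 × (+10) / 0.3200 = 4.00 / 0.3200 = 12.50.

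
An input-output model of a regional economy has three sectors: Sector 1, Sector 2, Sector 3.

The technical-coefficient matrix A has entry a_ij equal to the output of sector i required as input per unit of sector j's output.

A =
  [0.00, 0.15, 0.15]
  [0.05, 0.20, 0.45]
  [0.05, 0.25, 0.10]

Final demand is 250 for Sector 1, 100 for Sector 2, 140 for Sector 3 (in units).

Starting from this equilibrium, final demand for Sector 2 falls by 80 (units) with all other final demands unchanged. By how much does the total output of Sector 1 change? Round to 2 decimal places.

I − A =
  [   1.00    -0.15    -0.15]
  [  -0.05     0.80    -0.45]
  [  -0.05    -0.25     0.90]
Cofactors of I−A, C_ij = (−1)^(i+j)·(minor ij) (rows/columns in the sector order above):
  C_11 = (0.80)(0.90) − (-0.45)(-0.25) = 0.6075
  C_12 = −[(-0.05)(0.90) − (-0.45)(-0.05)] = 0.0675
  C_13 = (-0.05)(-0.25) − (0.80)(-0.05) = 0.0525
  C_21 = −[(-0.15)(0.90) − (-0.15)(-0.25)] = 0.1725
  C_22 = (1.00)(0.90) − (-0.15)(-0.05) = 0.8925
  C_23 = −[(1.00)(-0.25) − (-0.15)(-0.05)] = 0.2575
  C_31 = (-0.15)(-0.45) − (-0.15)(0.80) = 0.1875
  C_32 = −[(1.00)(-0.45) − (-0.15)(-0.05)] = 0.4575
  C_33 = (1.00)(0.80) − (-0.15)(-0.05) = 0.7925
det(I−A) = Σ_j (I−A)_1j·C_1j = (1.00)(0.6075) + (-0.15)(0.0675) + (-0.15)(0.0525) = 0.5895
adj(I−A) = Cᵀ =
  [ 0.6075   0.1725   0.1875]
  [ 0.0675   0.8925   0.4575]
  [ 0.0525   0.2575   0.7925]
(I − A)⁻¹ = adj(I−A) / det(I−A) ≈
  [   1.0305     0.2926     0.3181]
  [   0.1145     1.5140     0.7761]
  [   0.0891     0.4368     1.3444]
Δx = (I − A)⁻¹ Δd with Δd having -80 in the Sector 2 component and 0 elsewhere.
So Δx_1 = L_12 · (-80), where L_12 = adj(I−A)_12 / det(I−A) = 0.1725 / 0.5895.
Δx_1 = 0.1725 × (-80) / 0.5895 = -13.80 / 0.5895 ≈ -23.41.

Δx_1 = -23.41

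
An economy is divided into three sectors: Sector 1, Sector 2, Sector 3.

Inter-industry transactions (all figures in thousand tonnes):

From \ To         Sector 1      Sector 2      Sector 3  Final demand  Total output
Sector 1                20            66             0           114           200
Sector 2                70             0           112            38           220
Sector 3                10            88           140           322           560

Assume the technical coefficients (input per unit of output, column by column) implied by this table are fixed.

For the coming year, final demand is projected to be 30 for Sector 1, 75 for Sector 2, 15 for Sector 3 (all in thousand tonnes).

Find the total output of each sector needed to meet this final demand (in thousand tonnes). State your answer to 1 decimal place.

Technical coefficients a_ij = z_ij / X_j:
  a_11 = 20/200 = 0.10, a_21 = 70/200 = 0.35, a_31 = 10/200 = 0.05
  a_12 = 66/220 = 0.30, a_22 = 0/220 = 0.00, a_32 = 88/220 = 0.40
  a_13 = 0/560 = 0.00, a_23 = 112/560 = 0.20, a_33 = 140/560 = 0.25
I − A =
  [   0.90    -0.30     0.00]
  [  -0.35     1.00    -0.20]
  [  -0.05    -0.40     0.75]
Cofactors of I−A, C_ij = (−1)^(i+j)·(minor ij) (rows/columns in the sector order above):
  C_11 = (1.00)(0.75) − (-0.20)(-0.40) = 0.6700
  C_12 = −[(-0.35)(0.75) − (-0.20)(-0.05)] = 0.2725
  C_13 = (-0.35)(-0.40) − (1.00)(-0.05) = 0.1900
  C_21 = −[(-0.30)(0.75) − (0.00)(-0.40)] = 0.2250
  C_22 = (0.90)(0.75) − (0.00)(-0.05) = 0.6750
  C_23 = −[(0.90)(-0.40) − (-0.30)(-0.05)] = 0.3750
  C_31 = (-0.30)(-0.20) − (0.00)(1.00) = 0.0600
  C_32 = −[(0.90)(-0.20) − (0.00)(-0.35)] = 0.1800
  C_33 = (0.90)(1.00) − (-0.30)(-0.35) = 0.7950
det(I−A) = Σ_j (I−A)_1j·C_1j = (0.90)(0.6700) + (-0.30)(0.2725) + (0.00)(0.1900) = 0.52125
adj(I−A) = Cᵀ =
  [ 0.6700   0.2250   0.0600]
  [ 0.2725   0.6750   0.1800]
  [ 0.1900   0.3750   0.7950]
(I − A)⁻¹ = adj(I−A) / det(I−A) ≈
  [   1.2854     0.4317     0.1151]
  [   0.5228     1.2950     0.3453]
  [   0.3645     0.7194     1.5252]
x = (I − A)⁻¹ d = adj(I−A)·d / det(I−A), with det(I−A) = 0.52125:
  x_1 = (0.6700·30 + 0.2250·75 + 0.0600·15) / 0.52125 = 37.875 / 0.52125 ≈ 72.7
  x_2 = (0.2725·30 + 0.6750·75 + 0.1800·15) / 0.52125 = 61.50 / 0.52125 ≈ 118.0
  x_3 = (0.1900·30 + 0.3750·75 + 0.7950·15) / 0.52125 = 45.75 / 0.52125 ≈ 87.8

x_1 = 72.7, x_2 = 118.0, x_3 = 87.8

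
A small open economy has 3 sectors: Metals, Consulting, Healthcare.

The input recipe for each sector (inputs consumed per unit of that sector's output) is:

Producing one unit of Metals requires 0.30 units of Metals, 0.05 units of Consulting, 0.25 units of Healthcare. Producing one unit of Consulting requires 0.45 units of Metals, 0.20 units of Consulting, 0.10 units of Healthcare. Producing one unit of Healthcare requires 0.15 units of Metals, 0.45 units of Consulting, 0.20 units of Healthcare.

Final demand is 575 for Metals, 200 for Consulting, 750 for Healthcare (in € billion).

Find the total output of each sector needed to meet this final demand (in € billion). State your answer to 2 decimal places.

x_1 = 2078.04, x_2 = 1368.74, x_3 = 1757.98

I − A =
  [   0.70    -0.45    -0.15]
  [  -0.05     0.80    -0.45]
  [  -0.25    -0.10     0.80]
Cofactors of I−A, C_ij = (−1)^(i+j)·(minor ij) (rows/columns in the sector order above):
  C_11 = (0.80)(0.80) − (-0.45)(-0.10) = 0.5950
  C_12 = −[(-0.05)(0.80) − (-0.45)(-0.25)] = 0.1525
  C_13 = (-0.05)(-0.10) − (0.80)(-0.25) = 0.2050
  C_21 = −[(-0.45)(0.80) − (-0.15)(-0.10)] = 0.3750
  C_22 = (0.70)(0.80) − (-0.15)(-0.25) = 0.5225
  C_23 = −[(0.70)(-0.10) − (-0.45)(-0.25)] = 0.1825
  C_31 = (-0.45)(-0.45) − (-0.15)(0.80) = 0.3225
  C_32 = −[(0.70)(-0.45) − (-0.15)(-0.05)] = 0.3225
  C_33 = (0.70)(0.80) − (-0.45)(-0.05) = 0.5375
det(I−A) = Σ_j (I−A)_1j·C_1j = (0.70)(0.5950) + (-0.45)(0.1525) + (-0.15)(0.2050) = 0.317125
adj(I−A) = Cᵀ =
  [ 0.5950   0.3750   0.3225]
  [ 0.1525   0.5225   0.3225]
  [ 0.2050   0.1825   0.5375]
(I − A)⁻¹ = adj(I−A) / det(I−A) ≈
  [   1.8762     1.1825     1.0169]
  [   0.4809     1.6476     1.0169]
  [   0.6464     0.5755     1.6949]
x = (I − A)⁻¹ d = adj(I−A)·d / det(I−A), with det(I−A) = 0.317125:
  x_1 = (0.5950·575 + 0.3750·200 + 0.3225·750) / 0.317125 = 659.00 / 0.317125 ≈ 2078.04
  x_2 = (0.1525·575 + 0.5225·200 + 0.3225·750) / 0.317125 = 434.0625 / 0.317125 ≈ 1368.74
  x_3 = (0.2050·575 + 0.1825·200 + 0.5375·750) / 0.317125 = 557.50 / 0.317125 ≈ 1757.98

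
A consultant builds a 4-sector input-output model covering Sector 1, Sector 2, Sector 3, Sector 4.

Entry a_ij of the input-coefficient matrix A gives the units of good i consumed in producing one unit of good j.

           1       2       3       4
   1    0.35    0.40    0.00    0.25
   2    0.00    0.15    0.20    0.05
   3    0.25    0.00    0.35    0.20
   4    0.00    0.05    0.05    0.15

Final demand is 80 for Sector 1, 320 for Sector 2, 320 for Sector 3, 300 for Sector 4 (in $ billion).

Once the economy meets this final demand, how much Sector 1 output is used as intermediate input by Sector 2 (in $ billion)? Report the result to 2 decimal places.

I − A =
  [   0.65    -0.40     0.00    -0.25]
  [   0.00     0.85    -0.20    -0.05]
  [  -0.25     0.00     0.65    -0.20]
  [   0.00    -0.05    -0.05     0.85]
Compute the cofactors C_ij = (−1)^(i+j)·(3×3 minor ij) of I−A; the adjugate is their transpose:
adj(I−A) = Cᵀ =
  [ 0.457500   0.225125   0.082125   0.167125]
  [ 0.043125   0.349500   0.112125   0.059625]
  [ 0.180000   0.094625   0.468000   0.168625]
  [ 0.013125   0.026125   0.034125   0.339125]
det(I−A) = Σ_j (I−A)_1j·C_1j = (0.65)(0.457500) + (-0.40)(0.043125) + (0.00)(0.180000) + (-0.25)(0.013125) = 0.27684375
(I − A)⁻¹ = adj(I−A) / det(I−A) ≈
  [   1.6526     0.8132     0.2966     0.6037]
  [   0.1558     1.2624     0.4050     0.2154]
  [   0.6502     0.3418     1.6905     0.6091]
  [   0.0474     0.0944     0.1233     1.2250]
First solve x = (I − A)⁻¹ d = adj(I−A)·d / det(I−A); in particular x_2 = (0.043125·80 + 0.349500·320 + 0.112125·320 + 0.059625·300) / 0.27684375 = 169.0575 / 0.27684375 ≈ 610.6603.
Intermediate flow from 1 to 2: z_12 = a_12 · x_2 = 0.40 × 169.0575 / 0.27684375 = 67.623 / 0.27684375 ≈ 244.26.

z_12 = 244.26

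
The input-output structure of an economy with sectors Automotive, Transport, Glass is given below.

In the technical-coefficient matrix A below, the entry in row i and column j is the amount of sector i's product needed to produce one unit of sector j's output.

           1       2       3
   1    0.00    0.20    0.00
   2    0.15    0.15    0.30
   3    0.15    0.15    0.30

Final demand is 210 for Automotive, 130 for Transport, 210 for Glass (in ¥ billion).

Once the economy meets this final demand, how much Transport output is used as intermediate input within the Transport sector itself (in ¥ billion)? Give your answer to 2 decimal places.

z_22 = 53.51

I − A =
  [   1.00    -0.20     0.00]
  [  -0.15     0.85    -0.30]
  [  -0.15    -0.15     0.70]
Cofactors of I−A, C_ij = (−1)^(i+j)·(minor ij) (rows/columns in the sector order above):
  C_11 = (0.85)(0.70) − (-0.30)(-0.15) = 0.5500
  C_12 = −[(-0.15)(0.70) − (-0.30)(-0.15)] = 0.1500
  C_13 = (-0.15)(-0.15) − (0.85)(-0.15) = 0.1500
  C_21 = −[(-0.20)(0.70) − (0.00)(-0.15)] = 0.1400
  C_22 = (1.00)(0.70) − (0.00)(-0.15) = 0.7000
  C_23 = −[(1.00)(-0.15) − (-0.20)(-0.15)] = 0.1800
  C_31 = (-0.20)(-0.30) − (0.00)(0.85) = 0.0600
  C_32 = −[(1.00)(-0.30) − (0.00)(-0.15)] = 0.3000
  C_33 = (1.00)(0.85) − (-0.20)(-0.15) = 0.8200
det(I−A) = Σ_j (I−A)_1j·C_1j = (1.00)(0.5500) + (-0.20)(0.1500) + (0.00)(0.1500) = 0.5200
adj(I−A) = Cᵀ =
  [ 0.5500   0.1400   0.0600]
  [ 0.1500   0.7000   0.3000]
  [ 0.1500   0.1800   0.8200]
(I − A)⁻¹ = adj(I−A) / det(I−A) ≈
  [   1.0577     0.2692     0.1154]
  [   0.2885     1.3462     0.5769]
  [   0.2885     0.3462     1.5769]
First solve x = (I − A)⁻¹ d = adj(I−A)·d / det(I−A); in particular x_2 = (0.1500·210 + 0.7000·130 + 0.3000·210) / 0.5200 = 185.50 / 0.5200 ≈ 356.7308.
Intermediate flow from 2 to 2: z_22 = a_22 · x_2 = 0.15 × 185.50 / 0.5200 = 27.825 / 0.5200 ≈ 53.51.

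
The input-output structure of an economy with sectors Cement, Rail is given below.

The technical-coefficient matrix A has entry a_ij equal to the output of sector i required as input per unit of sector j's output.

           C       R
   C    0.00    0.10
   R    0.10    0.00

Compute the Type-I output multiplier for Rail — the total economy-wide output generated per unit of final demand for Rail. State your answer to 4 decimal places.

m_R = 1.1111

I − A =
  [   1.00    -0.10]
  [  -0.10     1.00]
det(I−A) = (1.00)(1.00) − (-0.10)(-0.10) = 0.9900
adj(I−A) = [[1.00, 0.10], [0.10, 1.00]]
(I − A)⁻¹ = adj(I−A) / det(I−A) ≈
  [   1.01010     0.10101]
  [   0.10101     1.01010]
The output multiplier for sector j is the column-j sum of the Leontief inverse (I − A)⁻¹ = adj(I−A) / det(I−A).
Column R of adj(I−A): (0.10, 1.00); det(I−A) = 0.9900.
m_R = (0.10 + 1.00) / 0.9900 = 1.10 / 0.9900 ≈ 1.1111.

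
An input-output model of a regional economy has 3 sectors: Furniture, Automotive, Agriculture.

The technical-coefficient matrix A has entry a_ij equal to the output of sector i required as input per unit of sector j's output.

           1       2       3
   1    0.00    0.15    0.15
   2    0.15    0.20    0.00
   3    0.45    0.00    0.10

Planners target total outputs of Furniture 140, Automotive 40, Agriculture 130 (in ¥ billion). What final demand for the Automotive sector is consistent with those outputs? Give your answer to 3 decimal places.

d_2 = 11.000

I − A =
  [   1.00    -0.15    -0.15]
  [  -0.15     0.80     0.00]
  [  -0.45     0.00     0.90]
d = (I − A) x:
  d_1 = (+1.00)·140 + (-0.15)·40 + (-0.15)·130 = 114.500
  d_2 = (-0.15)·140 + (+0.80)·40 + (+0.00)·130 = 11.000
  d_3 = (-0.45)·140 + (+0.00)·40 + (+0.90)·130 = 54.000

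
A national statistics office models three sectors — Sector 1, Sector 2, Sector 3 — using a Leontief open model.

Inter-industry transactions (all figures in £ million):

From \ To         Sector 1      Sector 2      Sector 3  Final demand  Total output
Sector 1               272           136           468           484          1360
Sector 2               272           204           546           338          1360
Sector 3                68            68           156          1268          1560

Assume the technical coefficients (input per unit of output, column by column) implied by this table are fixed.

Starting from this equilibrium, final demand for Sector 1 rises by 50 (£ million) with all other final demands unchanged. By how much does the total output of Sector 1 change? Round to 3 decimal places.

Δx_1 = 66.444

Technical coefficients a_ij = z_ij / X_j:
  a_11 = 272/1360 = 0.20, a_21 = 272/1360 = 0.20, a_31 = 68/1360 = 0.05
  a_12 = 136/1360 = 0.10, a_22 = 204/1360 = 0.15, a_32 = 68/1360 = 0.05
  a_13 = 468/1560 = 0.30, a_23 = 546/1560 = 0.35, a_33 = 156/1560 = 0.10
I − A =
  [   0.80    -0.10    -0.30]
  [  -0.20     0.85    -0.35]
  [  -0.05    -0.05     0.90]
Cofactors of I−A, C_ij = (−1)^(i+j)·(minor ij) (rows/columns in the sector order above):
  C_11 = (0.85)(0.90) − (-0.35)(-0.05) = 0.7475
  C_12 = −[(-0.20)(0.90) − (-0.35)(-0.05)] = 0.1975
  C_13 = (-0.20)(-0.05) − (0.85)(-0.05) = 0.0525
  C_21 = −[(-0.10)(0.90) − (-0.30)(-0.05)] = 0.1050
  C_22 = (0.80)(0.90) − (-0.30)(-0.05) = 0.7050
  C_23 = −[(0.80)(-0.05) − (-0.10)(-0.05)] = 0.0450
  C_31 = (-0.10)(-0.35) − (-0.30)(0.85) = 0.2900
  C_32 = −[(0.80)(-0.35) − (-0.30)(-0.20)] = 0.3400
  C_33 = (0.80)(0.85) − (-0.10)(-0.20) = 0.6600
det(I−A) = Σ_j (I−A)_1j·C_1j = (0.80)(0.7475) + (-0.10)(0.1975) + (-0.30)(0.0525) = 0.5625
adj(I−A) = Cᵀ =
  [ 0.7475   0.1050   0.2900]
  [ 0.1975   0.7050   0.3400]
  [ 0.0525   0.0450   0.6600]
(I − A)⁻¹ = adj(I−A) / det(I−A) ≈
  [   1.3289     0.1867     0.5156]
  [   0.3511     1.2533     0.6044]
  [   0.0933     0.0800     1.1733]
Δx = (I − A)⁻¹ Δd with Δd having +50 in the Sector 1 component and 0 elsewhere.
So Δx_1 = L_11 · (+50), where L_11 = adj(I−A)_11 / det(I−A) = 0.7475 / 0.5625.
Δx_1 = 0.7475 × (+50) / 0.5625 = 37.375 / 0.5625 ≈ 66.444.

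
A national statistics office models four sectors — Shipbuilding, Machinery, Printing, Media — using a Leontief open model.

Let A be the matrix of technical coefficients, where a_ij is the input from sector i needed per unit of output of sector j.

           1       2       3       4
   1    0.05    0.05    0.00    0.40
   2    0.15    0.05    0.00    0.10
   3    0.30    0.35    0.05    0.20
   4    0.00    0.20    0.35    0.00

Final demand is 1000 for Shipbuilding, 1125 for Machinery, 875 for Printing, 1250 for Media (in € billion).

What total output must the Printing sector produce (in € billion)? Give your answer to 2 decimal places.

I − A =
  [   0.95    -0.05     0.00    -0.40]
  [  -0.15     0.95     0.00    -0.10]
  [  -0.30    -0.35     0.95    -0.20]
  [   0.00    -0.20    -0.35     1.00]
Compute the cofactors C_ij = (−1)^(i+j)·(3×3 minor ij) of I−A; the adjugate is their transpose:
adj(I−A) = Cᵀ =
  [ 0.804750   0.169000   0.134750   0.365750]
  [ 0.142500   0.794000   0.054250   0.147250]
  [ 0.337500   0.409500   0.864000   0.348750]
  [ 0.146625   0.302125   0.313250   0.850250]
det(I−A) = Σ_j (I−A)_1j·C_1j = (0.95)(0.804750) + (-0.05)(0.142500) + (0.00)(0.337500) + (-0.40)(0.146625) = 0.6987375
(I − A)⁻¹ = adj(I−A) / det(I−A) ≈
  [   1.1517     0.2419     0.1928     0.5234]
  [   0.2039     1.1363     0.0776     0.2107]
  [   0.4830     0.5861     1.2365     0.4991]
  [   0.2098     0.4324     0.4483     1.2168]
x = (I − A)⁻¹ d = adj(I−A)·d / det(I−A), with det(I−A) = 0.6987375:
  x_1 = (0.804750·1000 + 0.169000·1125 + 0.134750·875 + 0.365750·1250) / 0.6987375 = 1569.96875 / 0.6987375 ≈ 2246.86
  x_2 = (0.142500·1000 + 0.794000·1125 + 0.054250·875 + 0.147250·1250) / 0.6987375 = 1267.28125 / 0.6987375 ≈ 1813.67
  x_3 = (0.337500·1000 + 0.409500·1125 + 0.864000·875 + 0.348750·1250) / 0.6987375 = 1990.125 / 0.6987375 ≈ 2848.17
  x_4 = (0.146625·1000 + 0.302125·1125 + 0.313250·875 + 0.850250·1250) / 0.6987375 = 1823.421875 / 0.6987375 ≈ 2609.59

x_3 = 2848.17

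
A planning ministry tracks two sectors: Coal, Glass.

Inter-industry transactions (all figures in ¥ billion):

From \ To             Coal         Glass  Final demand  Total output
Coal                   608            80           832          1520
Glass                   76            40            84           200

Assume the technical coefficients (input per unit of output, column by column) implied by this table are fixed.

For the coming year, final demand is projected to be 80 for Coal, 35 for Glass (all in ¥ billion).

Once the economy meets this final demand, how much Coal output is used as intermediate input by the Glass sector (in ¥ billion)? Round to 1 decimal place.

Technical coefficients a_ij = z_ij / X_j:
  a_CC = 608/1520 = 0.40, a_GC = 76/1520 = 0.05
  a_CG = 80/200 = 0.40, a_GG = 40/200 = 0.20
I − A =
  [   0.60    -0.40]
  [  -0.05     0.80]
det(I−A) = (0.60)(0.80) − (-0.40)(-0.05) = 0.4600
adj(I−A) = [[0.80, 0.40], [0.05, 0.60]]
(I − A)⁻¹ = adj(I−A) / det(I−A) ≈
  [   1.7391     0.8696]
  [   0.1087     1.3043]
First solve x = (I − A)⁻¹ d = adj(I−A)·d / det(I−A); in particular x_G = (0.05·80 + 0.60·35) / 0.4600 = 25.00 / 0.4600 ≈ 54.348.
Intermediate flow from C to G: z_CG = a_CG · x_G = 0.40 × 25.00 / 0.4600 = 10.00 / 0.4600 ≈ 21.7.

z_CG = 21.7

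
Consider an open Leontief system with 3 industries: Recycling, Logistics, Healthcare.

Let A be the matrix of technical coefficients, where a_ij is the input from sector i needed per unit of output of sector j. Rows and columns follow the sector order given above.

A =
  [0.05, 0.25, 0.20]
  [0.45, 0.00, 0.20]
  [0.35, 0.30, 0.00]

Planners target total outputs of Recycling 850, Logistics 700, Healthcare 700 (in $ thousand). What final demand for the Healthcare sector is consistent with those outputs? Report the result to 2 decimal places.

d_H = 192.50

I − A =
  [   0.95    -0.25    -0.20]
  [  -0.45     1.00    -0.20]
  [  -0.35    -0.30     1.00]
d = (I − A) x:
  d_R = (+0.95)·850 + (-0.25)·700 + (-0.20)·700 = 492.50
  d_L = (-0.45)·850 + (+1.00)·700 + (-0.20)·700 = 177.50
  d_H = (-0.35)·850 + (-0.30)·700 + (+1.00)·700 = 192.50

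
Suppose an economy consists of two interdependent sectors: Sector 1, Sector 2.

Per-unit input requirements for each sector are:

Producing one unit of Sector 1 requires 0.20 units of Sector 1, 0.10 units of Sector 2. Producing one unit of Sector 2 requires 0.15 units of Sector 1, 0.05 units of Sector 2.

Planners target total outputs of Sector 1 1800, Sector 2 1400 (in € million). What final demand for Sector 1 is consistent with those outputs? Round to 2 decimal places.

d_1 = 1230.00

I − A =
  [   0.80    -0.15]
  [  -0.10     0.95]
d = (I − A) x:
  d_1 = (+0.80)·1800 + (-0.15)·1400 = 1230.00
  d_2 = (-0.10)·1800 + (+0.95)·1400 = 1150.00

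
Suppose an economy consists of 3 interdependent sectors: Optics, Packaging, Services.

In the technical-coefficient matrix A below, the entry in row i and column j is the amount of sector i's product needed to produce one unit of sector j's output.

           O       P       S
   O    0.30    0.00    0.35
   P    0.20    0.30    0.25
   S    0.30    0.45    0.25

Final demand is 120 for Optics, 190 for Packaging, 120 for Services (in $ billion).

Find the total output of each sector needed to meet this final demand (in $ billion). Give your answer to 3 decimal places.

x_O = 592.245, x_P = 741.224, x_S = 841.633

I − A =
  [   0.70     0.00    -0.35]
  [  -0.20     0.70    -0.25]
  [  -0.30    -0.45     0.75]
Cofactors of I−A, C_ij = (−1)^(i+j)·(minor ij) (rows/columns in the sector order above):
  C_11 = (0.70)(0.75) − (-0.25)(-0.45) = 0.4125
  C_12 = −[(-0.20)(0.75) − (-0.25)(-0.30)] = 0.2250
  C_13 = (-0.20)(-0.45) − (0.70)(-0.30) = 0.3000
  C_21 = −[(0.00)(0.75) − (-0.35)(-0.45)] = 0.1575
  C_22 = (0.70)(0.75) − (-0.35)(-0.30) = 0.4200
  C_23 = −[(0.70)(-0.45) − (0.00)(-0.30)] = 0.3150
  C_31 = (0.00)(-0.25) − (-0.35)(0.70) = 0.2450
  C_32 = −[(0.70)(-0.25) − (-0.35)(-0.20)] = 0.2450
  C_33 = (0.70)(0.70) − (0.00)(-0.20) = 0.4900
det(I−A) = Σ_j (I−A)_1j·C_1j = (0.70)(0.4125) + (0.00)(0.2250) + (-0.35)(0.3000) = 0.18375
adj(I−A) = Cᵀ =
  [ 0.4125   0.1575   0.2450]
  [ 0.2250   0.4200   0.2450]
  [ 0.3000   0.3150   0.4900]
(I − A)⁻¹ = adj(I−A) / det(I−A) ≈
  [   2.2449     0.8571     1.3333]
  [   1.2245     2.2857     1.3333]
  [   1.6327     1.7143     2.6667]
x = (I − A)⁻¹ d = adj(I−A)·d / det(I−A), with det(I−A) = 0.18375:
  x_O = (0.4125·120 + 0.1575·190 + 0.2450·120) / 0.18375 = 108.825 / 0.18375 ≈ 592.245
  x_P = (0.2250·120 + 0.4200·190 + 0.2450·120) / 0.18375 = 136.20 / 0.18375 ≈ 741.224
  x_S = (0.3000·120 + 0.3150·190 + 0.4900·120) / 0.18375 = 154.65 / 0.18375 ≈ 841.633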